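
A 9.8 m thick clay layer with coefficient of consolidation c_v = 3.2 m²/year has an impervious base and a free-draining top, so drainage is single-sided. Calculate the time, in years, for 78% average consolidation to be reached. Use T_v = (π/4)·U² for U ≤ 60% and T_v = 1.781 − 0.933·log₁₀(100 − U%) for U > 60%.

t ≈ 15.9 years

Drainage path length: H_d = H = 9.8 m (single drainage).
U > 60%: T_v = 1.781 − 0.933·log₁₀(100 − 78) = 0.52852.
t = T_v·H_d²/c_v = 0.52852×9.8²/3.2 = 15.86 years.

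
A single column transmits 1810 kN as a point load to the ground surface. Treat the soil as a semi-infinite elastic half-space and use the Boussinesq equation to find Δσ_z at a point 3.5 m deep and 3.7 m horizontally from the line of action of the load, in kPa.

Boussinesq vertical stress below a point load on an elastic half-space:
Δσ_z = 3P/(2πz²) · [1 + (r/z)²]^(−5/2)
r/z = 3.7/3.5 = 1.0571; [1+(r/z)²]^(−5/2) = 0.15326.
Δσ_z = 3×1810/(2π×3.5²) × 0.15326 = 70.548 × 0.15326 = 10.81 kPa

Δσ_z ≈ 10.8 kPa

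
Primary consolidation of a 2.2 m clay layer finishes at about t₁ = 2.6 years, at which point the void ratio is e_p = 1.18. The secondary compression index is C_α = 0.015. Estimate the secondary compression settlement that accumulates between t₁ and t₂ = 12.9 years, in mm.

Secondary compression: S_s = C_α·H/(1+e_p)·log₁₀(t₂/t₁)
S_s = 0.015×2.2/(1+1.18)×log₁₀(12.9/2.6)
    = 0.01514 × 0.6956 = 0.01053 m

S_s ≈ 10.5 mm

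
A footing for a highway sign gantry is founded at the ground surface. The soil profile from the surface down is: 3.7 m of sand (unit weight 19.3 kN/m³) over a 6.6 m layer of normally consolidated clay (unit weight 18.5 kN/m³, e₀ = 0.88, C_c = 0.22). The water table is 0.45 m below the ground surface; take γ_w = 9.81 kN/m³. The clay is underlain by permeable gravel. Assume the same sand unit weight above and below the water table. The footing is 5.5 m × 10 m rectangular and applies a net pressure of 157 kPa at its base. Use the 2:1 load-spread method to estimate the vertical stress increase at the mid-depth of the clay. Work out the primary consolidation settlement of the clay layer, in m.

S_c ≈ 0.157 m

Mid-depth of clay below the ground surface: z = 3.7 + 6.6/2 = 7 m.
Total vertical stress at mid-clay: σ_v = 19.3×3.7 + 18.5×3.3 = 132.46 kPa.
Pore pressure: u = 9.81×(7 − 0.45) = 64.255 kPa.
Initial effective stress: σ'_0 = σ_v − u = 132.46 − 64.255 = 68.205 kPa.
Stress increase at mid-clay by the 2:1 spreading method:
Δσ = qBL/((B+z)(L+z)) = 157×5.5×10/((5.5+7)(10+7)) = 40.635 kPa
Final effective stress: σ'_f = σ'_0 + Δσ = 68.205 + 40.635 = 108.84 kPa.
Normally consolidated clay, so the full stress increment lies on the virgin compression line:
S_c = C_c·H/(1+e₀)·log₁₀(σ'_f/σ'_0) = 0.22×6.6/(1+0.88)×log₁₀(108.84/68.205)
    = 0.77234 × 0.20297 = 0.1568 m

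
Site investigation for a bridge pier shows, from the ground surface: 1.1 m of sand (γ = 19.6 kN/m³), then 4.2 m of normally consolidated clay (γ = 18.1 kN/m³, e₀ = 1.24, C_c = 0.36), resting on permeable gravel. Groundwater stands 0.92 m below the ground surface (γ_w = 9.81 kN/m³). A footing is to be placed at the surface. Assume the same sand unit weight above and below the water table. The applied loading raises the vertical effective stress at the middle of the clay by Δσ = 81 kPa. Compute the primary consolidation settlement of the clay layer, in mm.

S_c ≈ 339 mm

Mid-depth of clay below the ground surface: z = 1.1 + 4.2/2 = 3.2 m.
Total vertical stress at mid-clay: σ_v = 19.6×1.1 + 18.1×2.1 = 59.57 kPa.
Pore pressure: u = 9.81×(3.2 − 0.92) = 22.367 kPa.
Initial effective stress: σ'_0 = σ_v − u = 59.57 − 22.367 = 37.203 kPa.
Final effective stress: σ'_f = σ'_0 + Δσ = 37.203 + 81 = 118.2 kPa.
Normally consolidated clay, so the full stress increment lies on the virgin compression line:
S_c = C_c·H/(1+e₀)·log₁₀(σ'_f/σ'_0) = 0.36×4.2/(1+1.24)×log₁₀(118.2/37.203)
    = 0.675 × 0.50204 = 0.3389 m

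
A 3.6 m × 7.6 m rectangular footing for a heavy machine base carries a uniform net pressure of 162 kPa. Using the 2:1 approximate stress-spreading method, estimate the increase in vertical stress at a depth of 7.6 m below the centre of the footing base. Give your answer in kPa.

By the 2:1 method the load spreads at 1 horizontal : 2 vertical, so at depth z the loaded area has grown by z in each plan dimension:
Δσ = qBL/((B+z)(L+z)) = 162×3.6×7.6/((3.6+7.6)(7.6+7.6)) = 26.036 kPa

Δσ_z ≈ 26 kPa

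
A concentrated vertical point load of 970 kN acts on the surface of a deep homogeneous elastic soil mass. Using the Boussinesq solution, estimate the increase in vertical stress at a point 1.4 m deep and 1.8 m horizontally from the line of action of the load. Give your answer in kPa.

Δσ_z ≈ 20.6 kPa

Boussinesq vertical stress below a point load on an elastic half-space:
Δσ_z = 3P/(2πz²) · [1 + (r/z)²]^(−5/2)
r/z = 1.8/1.4 = 1.2857; [1+(r/z)²]^(−5/2) = 0.087223.
Δσ_z = 3×970/(2π×1.4²) × 0.087223 = 236.3 × 0.087223 = 20.61 kPa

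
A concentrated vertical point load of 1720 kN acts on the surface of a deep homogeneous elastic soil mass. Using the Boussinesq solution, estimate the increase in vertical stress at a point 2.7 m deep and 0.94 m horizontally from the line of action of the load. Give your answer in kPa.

Δσ_z ≈ 84.6 kPa

Boussinesq vertical stress below a point load on an elastic half-space:
Δσ_z = 3P/(2πz²) · [1 + (r/z)²]^(−5/2)
r/z = 0.94/2.7 = 0.34815; [1+(r/z)²]^(−5/2) = 0.75125.
Δσ_z = 3×1720/(2π×2.7²) × 0.75125 = 112.65 × 0.75125 = 84.63 kPa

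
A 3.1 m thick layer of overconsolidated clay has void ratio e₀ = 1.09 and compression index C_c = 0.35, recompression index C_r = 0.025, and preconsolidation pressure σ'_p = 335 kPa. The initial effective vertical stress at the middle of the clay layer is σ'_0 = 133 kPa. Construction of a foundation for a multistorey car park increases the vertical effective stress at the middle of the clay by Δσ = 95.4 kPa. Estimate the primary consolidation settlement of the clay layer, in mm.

Final effective stress: σ'_f = 133 + 95.4 = 228.4 kPa.
σ'_f = 228.4 ≤ σ'_p = 335 kPa, so the clay remains overconsolidated and only the recompression index applies:
S_c = C_r·H/(1+e₀)·log₁₀(σ'_f/σ'_0) = 0.025×3.1/2.09×log₁₀(228.4/133)
    = 0.037083 × 0.23484 = 0.008708 m

S_c ≈ 8.71 mm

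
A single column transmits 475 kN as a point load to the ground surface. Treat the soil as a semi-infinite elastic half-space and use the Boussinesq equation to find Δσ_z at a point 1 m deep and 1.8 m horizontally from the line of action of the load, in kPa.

Δσ_z ≈ 6.13 kPa

Boussinesq vertical stress below a point load on an elastic half-space:
Δσ_z = 3P/(2πz²) · [1 + (r/z)²]^(−5/2)
r/z = 1.8/1 = 1.8; [1+(r/z)²]^(−5/2) = 0.027014.
Δσ_z = 3×475/(2π×1²) × 0.027014 = 226.8 × 0.027014 = 6.127 kPa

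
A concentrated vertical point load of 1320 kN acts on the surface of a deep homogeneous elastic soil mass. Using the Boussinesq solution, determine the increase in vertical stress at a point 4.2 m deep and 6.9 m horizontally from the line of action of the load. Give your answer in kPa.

Δσ_z ≈ 1.36 kPa

Boussinesq vertical stress below a point load on an elastic half-space:
Δσ_z = 3P/(2πz²) · [1 + (r/z)²]^(−5/2)
r/z = 6.9/4.2 = 1.6429; [1+(r/z)²]^(−5/2) = 0.038001.
Δσ_z = 3×1320/(2π×4.2²) × 0.038001 = 35.729 × 0.038001 = 1.358 kPa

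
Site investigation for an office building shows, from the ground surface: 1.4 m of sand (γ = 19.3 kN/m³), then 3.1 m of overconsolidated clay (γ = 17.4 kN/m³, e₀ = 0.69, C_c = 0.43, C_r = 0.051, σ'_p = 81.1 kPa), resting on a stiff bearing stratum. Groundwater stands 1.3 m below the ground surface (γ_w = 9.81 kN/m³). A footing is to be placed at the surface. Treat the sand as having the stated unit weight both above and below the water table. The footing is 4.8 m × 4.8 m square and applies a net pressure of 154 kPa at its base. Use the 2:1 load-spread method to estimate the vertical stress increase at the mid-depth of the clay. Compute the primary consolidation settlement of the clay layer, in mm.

S_c ≈ 91.9 mm

Mid-depth of clay below the ground surface: z = 1.4 + 3.1/2 = 2.95 m.
Total vertical stress at mid-clay: σ_v = 19.3×1.4 + 17.4×1.55 = 53.99 kPa.
Pore pressure: u = 9.81×(2.95 − 1.3) = 16.186 kPa.
Initial effective stress: σ'_0 = σ_v − u = 53.99 − 16.186 = 37.804 kPa.
Stress increase at mid-clay by the 2:1 spreading method:
Δσ = qBL/((B+z)(L+z)) = 154×4.8×4.8/((4.8+2.95)(4.8+2.95)) = 59.074 kPa
Final effective stress: σ'_f = 37.804 + 59.074 = 96.878 kPa.
σ'_f = 96.878 > σ'_p = 81.1 kPa, so the stress path crosses the preconsolidation pressure — recompression up to σ'_p, then virgin compression beyond:
S_c = H/(1+e₀)·[C_r·log₁₀(σ'_p/σ'_0) + C_c·log₁₀(σ'_f/σ'_p)]
    = 3.1/1.69 × [0.051×log₁₀(81.1/37.804) + 0.43×log₁₀(96.878/81.1)]
    = 1.8343 × [0.016906 + 0.033198] = 0.09191 m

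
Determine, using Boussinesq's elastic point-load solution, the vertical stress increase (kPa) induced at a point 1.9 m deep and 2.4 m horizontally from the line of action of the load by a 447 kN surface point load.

Δσ_z ≈ 5.45 kPa

Boussinesq vertical stress below a point load on an elastic half-space:
Δσ_z = 3P/(2πz²) · [1 + (r/z)²]^(−5/2)
r/z = 2.4/1.9 = 1.2632; [1+(r/z)²]^(−5/2) = 0.092134.
Δσ_z = 3×447/(2π×1.9²) × 0.092134 = 59.121 × 0.092134 = 5.447 kPa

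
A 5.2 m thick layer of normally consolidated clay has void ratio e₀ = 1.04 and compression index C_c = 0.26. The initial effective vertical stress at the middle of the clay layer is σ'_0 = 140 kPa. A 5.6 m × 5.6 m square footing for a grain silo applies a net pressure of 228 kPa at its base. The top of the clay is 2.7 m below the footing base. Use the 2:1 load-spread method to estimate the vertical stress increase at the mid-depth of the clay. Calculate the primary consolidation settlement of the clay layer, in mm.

S_c ≈ 103 mm

Mid-depth of clay below the footing base: z = 2.7 + 5.2/2 = 5.3 m.
Stress increase at mid-clay by the 2:1 spreading method:
Δσ = qBL/((B+z)(L+z)) = 228×5.6×5.6/((5.6+5.3)(5.6+5.3)) = 60.181 kPa
Final effective stress: σ'_f = σ'_0 + Δσ = 140 + 60.181 = 200.18 kPa.
Normally consolidated clay, so the full stress increment lies on the virgin compression line:
S_c = C_c·H/(1+e₀)·log₁₀(σ'_f/σ'_0) = 0.26×5.2/(1+1.04)×log₁₀(200.18/140)
    = 0.66275 × 0.15529 = 0.1029 m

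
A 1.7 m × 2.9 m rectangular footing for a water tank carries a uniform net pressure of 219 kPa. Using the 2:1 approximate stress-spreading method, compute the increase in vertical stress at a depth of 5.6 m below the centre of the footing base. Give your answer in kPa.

Δσ_z ≈ 17.4 kPa

By the 2:1 method the load spreads at 1 horizontal : 2 vertical, so at depth z the loaded area has grown by z in each plan dimension:
Δσ = qBL/((B+z)(L+z)) = 219×1.7×2.9/((1.7+5.6)(2.9+5.6)) = 17.4 kPa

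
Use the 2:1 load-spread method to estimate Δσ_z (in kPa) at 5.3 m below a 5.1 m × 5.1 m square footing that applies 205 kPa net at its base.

Δσ_z ≈ 49.3 kPa

By the 2:1 method the load spreads at 1 horizontal : 2 vertical, so at depth z the loaded area has grown by z in each plan dimension:
Δσ = qBL/((B+z)(L+z)) = 205×5.1×5.1/((5.1+5.3)(5.1+5.3)) = 49.298 kPa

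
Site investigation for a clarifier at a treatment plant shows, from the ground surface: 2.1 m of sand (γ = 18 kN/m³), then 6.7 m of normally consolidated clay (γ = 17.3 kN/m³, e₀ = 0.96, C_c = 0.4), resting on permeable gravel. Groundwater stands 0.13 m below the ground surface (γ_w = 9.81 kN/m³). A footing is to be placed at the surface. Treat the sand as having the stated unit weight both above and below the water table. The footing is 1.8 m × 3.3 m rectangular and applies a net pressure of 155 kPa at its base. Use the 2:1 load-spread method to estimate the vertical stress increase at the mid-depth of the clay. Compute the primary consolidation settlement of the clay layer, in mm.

S_c ≈ 171 mm

Mid-depth of clay below the ground surface: z = 2.1 + 6.7/2 = 5.45 m.
Total vertical stress at mid-clay: σ_v = 18×2.1 + 17.3×3.35 = 95.755 kPa.
Pore pressure: u = 9.81×(5.45 − 0.13) = 52.189 kPa.
Initial effective stress: σ'_0 = σ_v − u = 95.755 − 52.189 = 43.566 kPa.
Stress increase at mid-clay by the 2:1 spreading method:
Δσ = qBL/((B+z)(L+z)) = 155×1.8×3.3/((1.8+5.45)(3.3+5.45)) = 14.513 kPa
Final effective stress: σ'_f = σ'_0 + Δσ = 43.566 + 14.513 = 58.079 kPa.
Normally consolidated clay, so the full stress increment lies on the virgin compression line:
S_c = C_c·H/(1+e₀)·log₁₀(σ'_f/σ'_0) = 0.4×6.7/(1+0.96)×log₁₀(58.079/43.566)
    = 1.3673 × 0.12487 = 0.1707 m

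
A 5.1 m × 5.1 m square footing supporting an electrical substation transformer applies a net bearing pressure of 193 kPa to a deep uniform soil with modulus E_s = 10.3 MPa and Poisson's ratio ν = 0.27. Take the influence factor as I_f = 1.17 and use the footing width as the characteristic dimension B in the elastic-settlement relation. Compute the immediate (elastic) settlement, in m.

S_e ≈ 0.104 m

Immediate (elastic) settlement: S_e = q·B·(1−ν²)/E_s · I_f.
E_s = 10.3 MPa = 10300 kPa.
S_e = 193 × 5.1 × (1 − 0.27²) / 10300 × 1.17
    = 193 × 5.1 × 0.9271 / 10300 × 1.17
    = 0.1037 m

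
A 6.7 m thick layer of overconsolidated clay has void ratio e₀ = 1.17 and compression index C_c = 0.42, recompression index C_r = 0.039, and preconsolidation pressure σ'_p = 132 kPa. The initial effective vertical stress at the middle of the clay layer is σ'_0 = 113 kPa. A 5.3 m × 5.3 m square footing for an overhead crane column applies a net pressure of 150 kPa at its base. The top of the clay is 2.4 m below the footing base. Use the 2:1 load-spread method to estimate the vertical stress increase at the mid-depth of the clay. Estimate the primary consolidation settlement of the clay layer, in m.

Mid-depth of clay below the footing base: z = 2.4 + 6.7/2 = 5.75 m.
Stress increase at mid-clay by the 2:1 spreading method:
Δσ = qBL/((B+z)(L+z)) = 150×5.3×5.3/((5.3+5.75)(5.3+5.75)) = 34.508 kPa
Final effective stress: σ'_f = 113 + 34.508 = 147.51 kPa.
σ'_f = 147.51 > σ'_p = 132 kPa, so the stress path crosses the preconsolidation pressure — recompression up to σ'_p, then virgin compression beyond:
S_c = H/(1+e₀)·[C_r·log₁₀(σ'_p/σ'_0) + C_c·log₁₀(σ'_f/σ'_p)]
    = 6.7/2.17 × [0.039×log₁₀(132/113) + 0.42×log₁₀(147.51/132)]
    = 3.0876 × [0.0026323 + 0.020264] = 0.07069 m

S_c ≈ 0.0707 m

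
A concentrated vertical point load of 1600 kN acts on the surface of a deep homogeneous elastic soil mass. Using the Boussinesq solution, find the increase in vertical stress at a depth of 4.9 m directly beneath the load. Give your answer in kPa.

Boussinesq vertical stress below a point load on an elastic half-space:
Δσ_z = 3P/(2πz²) · [1 + (r/z)²]^(−5/2)
r/z = 0/4.9 = 0; [1+(r/z)²]^(−5/2) = 1.
Δσ_z = 3×1600/(2π×4.9²) × 1 = 31.818 × 1 = 31.82 kPa

Δσ_z ≈ 31.8 kPa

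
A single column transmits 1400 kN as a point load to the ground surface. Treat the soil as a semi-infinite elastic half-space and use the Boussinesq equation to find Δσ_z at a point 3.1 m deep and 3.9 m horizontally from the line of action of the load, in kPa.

Boussinesq vertical stress below a point load on an elastic half-space:
Δσ_z = 3P/(2πz²) · [1 + (r/z)²]^(−5/2)
r/z = 3.9/3.1 = 1.2581; [1+(r/z)²]^(−5/2) = 0.093283.
Δσ_z = 3×1400/(2π×3.1²) × 0.093283 = 69.558 × 0.093283 = 6.489 kPa

Δσ_z ≈ 6.49 kPa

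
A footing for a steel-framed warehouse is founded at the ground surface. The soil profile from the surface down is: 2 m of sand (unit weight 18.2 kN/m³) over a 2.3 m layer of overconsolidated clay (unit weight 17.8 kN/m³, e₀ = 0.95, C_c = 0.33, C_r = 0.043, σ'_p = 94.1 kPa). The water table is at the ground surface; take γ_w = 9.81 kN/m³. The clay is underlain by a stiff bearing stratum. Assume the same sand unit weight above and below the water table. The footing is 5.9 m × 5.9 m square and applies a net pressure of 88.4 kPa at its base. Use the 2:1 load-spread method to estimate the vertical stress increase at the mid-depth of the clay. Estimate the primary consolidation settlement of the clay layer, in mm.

Mid-depth of clay below the ground surface: z = 2 + 2.3/2 = 3.15 m.
Total vertical stress at mid-clay: σ_v = 18.2×2 + 17.8×1.15 = 56.87 kPa.
Pore pressure: u = 9.81×(3.15 − 0) = 30.902 kPa.
Initial effective stress: σ'_0 = σ_v − u = 56.87 − 30.902 = 25.968 kPa.
Stress increase at mid-clay by the 2:1 spreading method:
Δσ = qBL/((B+z)(L+z)) = 88.4×5.9×5.9/((5.9+3.15)(5.9+3.15)) = 37.572 kPa
Final effective stress: σ'_f = 25.968 + 37.572 = 63.54 kPa.
σ'_f = 63.54 ≤ σ'_p = 94.1 kPa, so the clay remains overconsolidated and only the recompression index applies:
S_c = C_r·H/(1+e₀)·log₁₀(σ'_f/σ'_0) = 0.043×2.3/1.95×log₁₀(63.54/25.968)
    = 0.050718 × 0.38861 = 0.01971 m

S_c ≈ 19.7 mm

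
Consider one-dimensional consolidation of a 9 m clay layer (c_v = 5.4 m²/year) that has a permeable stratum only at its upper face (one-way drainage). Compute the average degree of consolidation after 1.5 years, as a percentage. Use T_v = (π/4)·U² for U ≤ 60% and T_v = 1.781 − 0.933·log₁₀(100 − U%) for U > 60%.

Drainage path length: H_d = H = 9 m (single drainage).
T_v = c_v·t/H_d² = 5.4×1.5/9² = 0.1.
T_v = 0.1 corresponds to the U ≤ 60% branch:
U = √(4T_v/π) = 0.3568

U ≈ 35.7 %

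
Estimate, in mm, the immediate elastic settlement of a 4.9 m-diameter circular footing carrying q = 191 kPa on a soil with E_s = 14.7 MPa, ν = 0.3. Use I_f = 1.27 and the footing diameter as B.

Immediate (elastic) settlement: S_e = q·B·(1−ν²)/E_s · I_f.
E_s = 14.7 MPa = 14700 kPa.
S_e = 191 × 4.9 × (1 − 0.3²) / 14700 × 1.27
    = 191 × 4.9 × 0.91 / 14700 × 1.27
    = 0.07358 m = 73.58 mm

S_e ≈ 73.6 mm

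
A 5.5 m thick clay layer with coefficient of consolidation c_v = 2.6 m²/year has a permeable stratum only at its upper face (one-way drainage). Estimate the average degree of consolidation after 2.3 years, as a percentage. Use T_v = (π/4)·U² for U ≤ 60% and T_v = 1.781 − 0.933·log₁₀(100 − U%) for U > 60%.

Drainage path length: H_d = H = 5.5 m (single drainage).
T_v = c_v·t/H_d² = 2.6×2.3/5.5² = 0.19769.
T_v = 0.19769 corresponds to the U ≤ 60% branch:
U = √(4T_v/π) = 0.5017

U ≈ 50.2 %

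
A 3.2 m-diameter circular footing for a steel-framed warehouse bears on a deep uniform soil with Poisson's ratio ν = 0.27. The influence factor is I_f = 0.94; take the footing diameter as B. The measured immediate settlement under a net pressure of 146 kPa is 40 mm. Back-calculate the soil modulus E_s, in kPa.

E_s ≈ 10200 kPa

S_e = q·B·(1−ν²)/E_s · I_f  ⇒  E_s = q·B·(1−ν²)·I_f / S_e.
E_s = 146 × 3.2 × 0.9271 × 0.94 / 0.04 = 10180 kPa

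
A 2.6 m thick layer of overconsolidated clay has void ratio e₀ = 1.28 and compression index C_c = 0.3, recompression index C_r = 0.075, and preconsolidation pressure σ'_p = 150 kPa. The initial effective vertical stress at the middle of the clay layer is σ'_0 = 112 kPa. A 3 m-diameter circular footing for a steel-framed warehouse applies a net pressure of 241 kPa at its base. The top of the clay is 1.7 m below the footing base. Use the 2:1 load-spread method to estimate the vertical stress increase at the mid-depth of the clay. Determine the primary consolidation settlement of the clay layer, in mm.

S_c ≈ 31.4 mm

Mid-depth of clay below the footing base: z = 1.7 + 2.6/2 = 3 m.
Stress increase at mid-clay by the 2:1 spreading method:
Δσ ≈ qD²/(D+z)² = 241×3²/(3+3)² = 60.25 kPa
Final effective stress: σ'_f = 112 + 60.25 = 172.25 kPa.
σ'_f = 172.25 > σ'_p = 150 kPa, so the stress path crosses the preconsolidation pressure — recompression up to σ'_p, then virgin compression beyond:
S_c = H/(1+e₀)·[C_r·log₁₀(σ'_p/σ'_0) + C_c·log₁₀(σ'_f/σ'_p)]
    = 2.6/2.28 × [0.075×log₁₀(150/112) + 0.3×log₁₀(172.25/150)]
    = 1.1404 × [0.0095155 + 0.01802] = 0.0314 m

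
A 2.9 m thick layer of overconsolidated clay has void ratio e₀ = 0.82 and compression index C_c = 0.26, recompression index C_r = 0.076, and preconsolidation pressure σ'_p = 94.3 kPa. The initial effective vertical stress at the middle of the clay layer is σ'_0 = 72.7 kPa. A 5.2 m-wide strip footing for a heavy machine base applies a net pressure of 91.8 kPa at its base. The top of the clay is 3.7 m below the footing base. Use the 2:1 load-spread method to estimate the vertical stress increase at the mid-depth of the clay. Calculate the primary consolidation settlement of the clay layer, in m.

Mid-depth of clay below the footing base: z = 3.7 + 2.9/2 = 5.15 m.
Stress increase at mid-clay by the 2:1 spreading method:
Δσ = qB/(B+z) = 91.8×5.2/(5.2+5.15) = 46.122 kPa
Final effective stress: σ'_f = 72.7 + 46.122 = 118.82 kPa.
σ'_f = 118.82 > σ'_p = 94.3 kPa, so the stress path crosses the preconsolidation pressure — recompression up to σ'_p, then virgin compression beyond:
S_c = H/(1+e₀)·[C_r·log₁₀(σ'_p/σ'_0) + C_c·log₁₀(σ'_f/σ'_p)]
    = 2.9/1.82 × [0.076×log₁₀(94.3/72.7) + 0.26×log₁₀(118.82/94.3)]
    = 1.5934 × [0.0085863 + 0.026098] = 0.05527 m

S_c ≈ 0.0553 m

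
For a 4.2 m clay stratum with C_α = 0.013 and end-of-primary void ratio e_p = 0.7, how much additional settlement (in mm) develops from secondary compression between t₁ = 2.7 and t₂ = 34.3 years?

Secondary compression: S_s = C_α·H/(1+e_p)·log₁₀(t₂/t₁)
S_s = 0.013×4.2/(1+0.7)×log₁₀(34.3/2.7)
    = 0.03212 × 1.104 = 0.03546 m

S_s ≈ 35.5 mm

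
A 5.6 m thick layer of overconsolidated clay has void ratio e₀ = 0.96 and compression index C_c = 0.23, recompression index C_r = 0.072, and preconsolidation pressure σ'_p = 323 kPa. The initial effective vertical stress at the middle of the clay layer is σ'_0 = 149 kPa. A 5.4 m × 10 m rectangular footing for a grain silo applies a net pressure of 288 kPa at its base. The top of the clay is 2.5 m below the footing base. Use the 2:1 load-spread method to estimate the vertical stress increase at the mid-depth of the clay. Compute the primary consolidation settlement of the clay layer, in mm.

Mid-depth of clay below the footing base: z = 2.5 + 5.6/2 = 5.3 m.
Stress increase at mid-clay by the 2:1 spreading method:
Δσ = qBL/((B+z)(L+z)) = 288×5.4×10/((5.4+5.3)(10+5.3)) = 94.997 kPa
Final effective stress: σ'_f = 149 + 94.997 = 244 kPa.
σ'_f = 244 ≤ σ'_p = 323 kPa, so the clay remains overconsolidated and only the recompression index applies:
S_c = C_r·H/(1+e₀)·log₁₀(σ'_f/σ'_0) = 0.072×5.6/1.96×log₁₀(244/149)
    = 0.20571 × 0.2142 = 0.04406 m

S_c ≈ 44.1 mm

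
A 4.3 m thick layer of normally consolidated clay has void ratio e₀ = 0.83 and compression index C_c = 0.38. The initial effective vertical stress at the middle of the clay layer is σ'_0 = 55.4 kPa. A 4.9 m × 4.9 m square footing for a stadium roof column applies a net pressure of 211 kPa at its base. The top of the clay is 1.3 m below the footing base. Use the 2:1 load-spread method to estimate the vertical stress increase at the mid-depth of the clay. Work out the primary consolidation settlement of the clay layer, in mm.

Mid-depth of clay below the footing base: z = 1.3 + 4.3/2 = 3.45 m.
Stress increase at mid-clay by the 2:1 spreading method:
Δσ = qBL/((B+z)(L+z)) = 211×4.9×4.9/((4.9+3.45)(4.9+3.45)) = 72.661 kPa
Final effective stress: σ'_f = σ'_0 + Δσ = 55.4 + 72.661 = 128.06 kPa.
Normally consolidated clay, so the full stress increment lies on the virgin compression line:
S_c = C_c·H/(1+e₀)·log₁₀(σ'_f/σ'_0) = 0.38×4.3/(1+0.83)×log₁₀(128.06/55.4)
    = 0.8929 × 0.3639 = 0.3249 m

S_c ≈ 325 mm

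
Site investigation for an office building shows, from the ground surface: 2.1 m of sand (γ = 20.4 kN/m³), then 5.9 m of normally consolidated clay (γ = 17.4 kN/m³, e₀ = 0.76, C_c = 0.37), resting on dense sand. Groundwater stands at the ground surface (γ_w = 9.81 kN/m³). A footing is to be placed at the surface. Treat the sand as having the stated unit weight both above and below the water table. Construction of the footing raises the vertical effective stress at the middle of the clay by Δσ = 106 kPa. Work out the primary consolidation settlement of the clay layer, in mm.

S_c ≈ 655 mm

Mid-depth of clay below the ground surface: z = 2.1 + 5.9/2 = 5.05 m.
Total vertical stress at mid-clay: σ_v = 20.4×2.1 + 17.4×2.95 = 94.17 kPa.
Pore pressure: u = 9.81×(5.05 − 0) = 49.541 kPa.
Initial effective stress: σ'_0 = σ_v − u = 94.17 − 49.541 = 44.629 kPa.
Final effective stress: σ'_f = σ'_0 + Δσ = 44.629 + 106 = 150.63 kPa.
Normally consolidated clay, so the full stress increment lies on the virgin compression line:
S_c = C_c·H/(1+e₀)·log₁₀(σ'_f/σ'_0) = 0.37×5.9/(1+0.76)×log₁₀(150.63/44.629)
    = 1.2403 × 0.52829 = 0.6552 m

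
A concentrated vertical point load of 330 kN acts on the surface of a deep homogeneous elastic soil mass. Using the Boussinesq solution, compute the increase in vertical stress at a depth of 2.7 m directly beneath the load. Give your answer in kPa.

Δσ_z ≈ 21.6 kPa

Boussinesq vertical stress below a point load on an elastic half-space:
Δσ_z = 3P/(2πz²) · [1 + (r/z)²]^(−5/2)
r/z = 0/2.7 = 0; [1+(r/z)²]^(−5/2) = 1.
Δσ_z = 3×330/(2π×2.7²) × 1 = 21.614 × 1 = 21.61 kPa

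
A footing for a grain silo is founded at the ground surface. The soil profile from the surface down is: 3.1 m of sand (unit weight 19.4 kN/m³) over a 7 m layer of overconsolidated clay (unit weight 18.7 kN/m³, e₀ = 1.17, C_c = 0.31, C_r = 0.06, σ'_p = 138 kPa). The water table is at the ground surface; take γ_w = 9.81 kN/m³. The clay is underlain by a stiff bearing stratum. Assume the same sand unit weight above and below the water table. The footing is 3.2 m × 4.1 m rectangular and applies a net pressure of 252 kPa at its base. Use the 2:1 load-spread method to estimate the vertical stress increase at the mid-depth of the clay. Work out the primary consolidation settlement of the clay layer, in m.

S_c ≈ 0.0351 m

Mid-depth of clay below the ground surface: z = 3.1 + 7/2 = 6.6 m.
Total vertical stress at mid-clay: σ_v = 19.4×3.1 + 18.7×3.5 = 125.59 kPa.
Pore pressure: u = 9.81×(6.6 − 0) = 64.746 kPa.
Initial effective stress: σ'_0 = σ_v − u = 125.59 − 64.746 = 60.844 kPa.
Stress increase at mid-clay by the 2:1 spreading method:
Δσ = qBL/((B+z)(L+z)) = 252×3.2×4.1/((3.2+6.6)(4.1+6.6)) = 31.53 kPa
Final effective stress: σ'_f = 60.844 + 31.53 = 92.374 kPa.
σ'_f = 92.374 ≤ σ'_p = 138 kPa, so the clay remains overconsolidated and only the recompression index applies:
S_c = C_r·H/(1+e₀)·log₁₀(σ'_f/σ'_0) = 0.06×7/2.17×log₁₀(92.374/60.844)
    = 0.19355 × 0.18133 = 0.0351 m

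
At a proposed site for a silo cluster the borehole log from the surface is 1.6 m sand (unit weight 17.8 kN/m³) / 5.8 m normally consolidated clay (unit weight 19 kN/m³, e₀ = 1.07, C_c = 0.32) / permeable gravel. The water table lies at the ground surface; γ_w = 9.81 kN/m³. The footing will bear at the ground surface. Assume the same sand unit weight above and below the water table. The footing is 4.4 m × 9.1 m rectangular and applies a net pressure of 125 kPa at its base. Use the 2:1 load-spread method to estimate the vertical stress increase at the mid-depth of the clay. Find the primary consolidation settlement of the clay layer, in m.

Mid-depth of clay below the ground surface: z = 1.6 + 5.8/2 = 4.5 m.
Total vertical stress at mid-clay: σ_v = 17.8×1.6 + 19×2.9 = 83.58 kPa.
Pore pressure: u = 9.81×(4.5 − 0) = 44.145 kPa.
Initial effective stress: σ'_0 = σ_v − u = 83.58 − 44.145 = 39.435 kPa.
Stress increase at mid-clay by the 2:1 spreading method:
Δσ = qBL/((B+z)(L+z)) = 125×4.4×9.1/((4.4+4.5)(9.1+4.5)) = 41.35 kPa
Final effective stress: σ'_f = σ'_0 + Δσ = 39.435 + 41.35 = 80.785 kPa.
Normally consolidated clay, so the full stress increment lies on the virgin compression line:
S_c = C_c·H/(1+e₀)·log₁₀(σ'_f/σ'_0) = 0.32×5.8/(1+1.07)×log₁₀(80.785/39.435)
    = 0.89662 × 0.31145 = 0.2793 m

S_c ≈ 0.279 m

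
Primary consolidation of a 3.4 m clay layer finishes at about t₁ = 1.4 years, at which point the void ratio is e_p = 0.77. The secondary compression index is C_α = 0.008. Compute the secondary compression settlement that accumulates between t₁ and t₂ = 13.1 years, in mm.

Secondary compression: S_s = C_α·H/(1+e_p)·log₁₀(t₂/t₁)
S_s = 0.008×3.4/(1+0.77)×log₁₀(13.1/1.4)
    = 0.01537 × 0.9711 = 0.01492 m

S_s ≈ 14.9 mm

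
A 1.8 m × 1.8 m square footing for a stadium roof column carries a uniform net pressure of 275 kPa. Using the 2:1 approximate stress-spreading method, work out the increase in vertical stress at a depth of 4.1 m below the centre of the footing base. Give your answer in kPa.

Δσ_z ≈ 25.6 kPa

By the 2:1 method the load spreads at 1 horizontal : 2 vertical, so at depth z the loaded area has grown by z in each plan dimension:
Δσ = qBL/((B+z)(L+z)) = 275×1.8×1.8/((1.8+4.1)(1.8+4.1)) = 25.596 kPa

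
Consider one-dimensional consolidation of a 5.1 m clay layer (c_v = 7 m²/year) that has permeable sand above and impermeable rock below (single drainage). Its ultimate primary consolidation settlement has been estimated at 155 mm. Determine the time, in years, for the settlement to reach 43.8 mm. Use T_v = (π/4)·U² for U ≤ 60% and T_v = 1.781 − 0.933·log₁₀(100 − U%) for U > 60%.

Drainage path length: H_d = H = 5.1 m (single drainage).
U = S(t)/S_ult = 43.8/155 = 0.2826.
U ≤ 60%: T_v = (π/4)·U² = (π/4)×0.28258² = 0.062715.
t = T_v·H_d²/c_v = 0.062715×5.1²/7 = 0.233 years.

t ≈ 0.233 years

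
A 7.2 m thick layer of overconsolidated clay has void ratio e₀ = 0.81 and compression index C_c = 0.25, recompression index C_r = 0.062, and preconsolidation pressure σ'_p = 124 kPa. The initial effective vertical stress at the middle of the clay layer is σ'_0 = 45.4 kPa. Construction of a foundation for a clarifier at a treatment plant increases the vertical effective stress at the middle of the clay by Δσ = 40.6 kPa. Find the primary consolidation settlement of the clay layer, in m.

S_c ≈ 0.0684 m

Final effective stress: σ'_f = 45.4 + 40.6 = 86 kPa.
σ'_f = 86 ≤ σ'_p = 124 kPa, so the clay remains overconsolidated and only the recompression index applies:
S_c = C_r·H/(1+e₀)·log₁₀(σ'_f/σ'_0) = 0.062×7.2/1.81×log₁₀(86/45.4)
    = 0.24663 × 0.27744 = 0.06842 m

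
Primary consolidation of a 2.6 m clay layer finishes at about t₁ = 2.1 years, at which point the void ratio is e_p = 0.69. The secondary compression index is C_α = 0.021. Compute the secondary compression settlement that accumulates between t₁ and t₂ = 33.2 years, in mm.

S_s ≈ 38.7 mm

Secondary compression: S_s = C_α·H/(1+e_p)·log₁₀(t₂/t₁)
S_s = 0.021×2.6/(1+0.69)×log₁₀(33.2/2.1)
    = 0.03231 × 1.199 = 0.03873 m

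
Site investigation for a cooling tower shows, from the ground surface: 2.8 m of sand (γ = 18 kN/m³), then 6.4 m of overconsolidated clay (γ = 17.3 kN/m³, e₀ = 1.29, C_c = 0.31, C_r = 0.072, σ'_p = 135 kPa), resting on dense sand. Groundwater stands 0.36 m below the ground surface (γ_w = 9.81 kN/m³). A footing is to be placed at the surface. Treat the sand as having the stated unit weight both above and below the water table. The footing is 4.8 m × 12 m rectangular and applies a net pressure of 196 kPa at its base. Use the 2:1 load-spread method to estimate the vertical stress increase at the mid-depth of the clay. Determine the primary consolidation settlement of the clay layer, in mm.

Mid-depth of clay below the ground surface: z = 2.8 + 6.4/2 = 6 m.
Total vertical stress at mid-clay: σ_v = 18×2.8 + 17.3×3.2 = 105.76 kPa.
Pore pressure: u = 9.81×(6 − 0.36) = 55.328 kPa.
Initial effective stress: σ'_0 = σ_v − u = 105.76 − 55.328 = 50.432 kPa.
Stress increase at mid-clay by the 2:1 spreading method:
Δσ = qBL/((B+z)(L+z)) = 196×4.8×12/((4.8+6)(12+6)) = 58.074 kPa
Final effective stress: σ'_f = 50.432 + 58.074 = 108.51 kPa.
σ'_f = 108.51 ≤ σ'_p = 135 kPa, so the clay remains overconsolidated and only the recompression index applies:
S_c = C_r·H/(1+e₀)·log₁₀(σ'_f/σ'_0) = 0.072×6.4/2.29×log₁₀(108.51/50.432)
    = 0.20123 × 0.33276 = 0.06696 m

S_c ≈ 67 mm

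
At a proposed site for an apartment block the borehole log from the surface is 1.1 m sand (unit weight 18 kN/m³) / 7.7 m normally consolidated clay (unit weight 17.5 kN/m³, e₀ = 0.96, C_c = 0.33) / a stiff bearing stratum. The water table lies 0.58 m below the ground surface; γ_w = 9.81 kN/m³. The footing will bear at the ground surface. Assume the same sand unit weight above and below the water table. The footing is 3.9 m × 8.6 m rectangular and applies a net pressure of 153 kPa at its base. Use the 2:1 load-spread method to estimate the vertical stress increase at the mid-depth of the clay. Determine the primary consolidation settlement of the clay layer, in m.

S_c ≈ 0.381 m

Mid-depth of clay below the ground surface: z = 1.1 + 7.7/2 = 4.95 m.
Total vertical stress at mid-clay: σ_v = 18×1.1 + 17.5×3.85 = 87.175 kPa.
Pore pressure: u = 9.81×(4.95 − 0.58) = 42.87 kPa.
Initial effective stress: σ'_0 = σ_v − u = 87.175 − 42.87 = 44.305 kPa.
Stress increase at mid-clay by the 2:1 spreading method:
Δσ = qBL/((B+z)(L+z)) = 153×3.9×8.6/((3.9+4.95)(8.6+4.95)) = 42.793 kPa
Final effective stress: σ'_f = σ'_0 + Δσ = 44.305 + 42.793 = 87.098 kPa.
Normally consolidated clay, so the full stress increment lies on the virgin compression line:
S_c = C_c·H/(1+e₀)·log₁₀(σ'_f/σ'_0) = 0.33×7.7/(1+0.96)×log₁₀(87.098/44.305)
    = 1.2964 × 0.29356 = 0.3806 m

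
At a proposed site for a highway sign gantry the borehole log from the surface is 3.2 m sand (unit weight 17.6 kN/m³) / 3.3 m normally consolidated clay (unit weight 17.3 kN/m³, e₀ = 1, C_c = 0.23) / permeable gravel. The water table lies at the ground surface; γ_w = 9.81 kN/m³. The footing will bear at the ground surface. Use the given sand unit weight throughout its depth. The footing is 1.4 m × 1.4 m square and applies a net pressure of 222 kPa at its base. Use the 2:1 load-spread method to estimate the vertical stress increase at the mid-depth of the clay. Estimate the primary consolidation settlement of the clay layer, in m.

S_c ≈ 0.0431 m

Mid-depth of clay below the ground surface: z = 3.2 + 3.3/2 = 4.85 m.
Total vertical stress at mid-clay: σ_v = 17.6×3.2 + 17.3×1.65 = 84.865 kPa.
Pore pressure: u = 9.81×(4.85 − 0) = 47.578 kPa.
Initial effective stress: σ'_0 = σ_v − u = 84.865 − 47.578 = 37.287 kPa.
Stress increase at mid-clay by the 2:1 spreading method:
Δσ = qBL/((B+z)(L+z)) = 222×1.4×1.4/((1.4+4.85)(1.4+4.85)) = 11.139 kPa
Final effective stress: σ'_f = σ'_0 + Δσ = 37.287 + 11.139 = 48.426 kPa.
Normally consolidated clay, so the full stress increment lies on the virgin compression line:
S_c = C_c·H/(1+e₀)·log₁₀(σ'_f/σ'_0) = 0.23×3.3/(1+1)×log₁₀(48.426/37.287)
    = 0.3795 × 0.11352 = 0.04308 m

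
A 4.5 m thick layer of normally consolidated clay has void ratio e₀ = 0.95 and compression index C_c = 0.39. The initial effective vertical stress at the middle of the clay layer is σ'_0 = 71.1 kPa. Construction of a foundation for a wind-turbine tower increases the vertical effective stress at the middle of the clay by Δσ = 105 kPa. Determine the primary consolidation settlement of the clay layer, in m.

Final effective stress: σ'_f = σ'_0 + Δσ = 71.1 + 105 = 176.1 kPa.
Normally consolidated clay, so the full stress increment lies on the virgin compression line:
S_c = C_c·H/(1+e₀)·log₁₀(σ'_f/σ'_0) = 0.39×4.5/(1+0.95)×log₁₀(176.1/71.1)
    = 0.9 × 0.39389 = 0.3545 m

S_c ≈ 0.355 m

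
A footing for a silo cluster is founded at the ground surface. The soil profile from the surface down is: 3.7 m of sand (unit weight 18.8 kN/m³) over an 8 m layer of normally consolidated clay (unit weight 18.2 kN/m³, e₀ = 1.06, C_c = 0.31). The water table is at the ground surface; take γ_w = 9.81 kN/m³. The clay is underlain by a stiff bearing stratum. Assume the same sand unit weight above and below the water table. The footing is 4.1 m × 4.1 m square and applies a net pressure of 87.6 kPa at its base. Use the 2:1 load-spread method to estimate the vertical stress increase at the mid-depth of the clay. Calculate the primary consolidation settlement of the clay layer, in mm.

Mid-depth of clay below the ground surface: z = 3.7 + 8/2 = 7.7 m.
Total vertical stress at mid-clay: σ_v = 18.8×3.7 + 18.2×4 = 142.36 kPa.
Pore pressure: u = 9.81×(7.7 − 0) = 75.537 kPa.
Initial effective stress: σ'_0 = σ_v − u = 142.36 − 75.537 = 66.823 kPa.
Stress increase at mid-clay by the 2:1 spreading method:
Δσ = qBL/((B+z)(L+z)) = 87.6×4.1×4.1/((4.1+7.7)(4.1+7.7)) = 10.576 kPa
Final effective stress: σ'_f = σ'_0 + Δσ = 66.823 + 10.576 = 77.399 kPa.
Normally consolidated clay, so the full stress increment lies on the virgin compression line:
S_c = C_c·H/(1+e₀)·log₁₀(σ'_f/σ'_0) = 0.31×8/(1+1.06)×log₁₀(77.399/66.823)
    = 1.2039 × 0.063809 = 0.07682 m

S_c ≈ 76.8 mm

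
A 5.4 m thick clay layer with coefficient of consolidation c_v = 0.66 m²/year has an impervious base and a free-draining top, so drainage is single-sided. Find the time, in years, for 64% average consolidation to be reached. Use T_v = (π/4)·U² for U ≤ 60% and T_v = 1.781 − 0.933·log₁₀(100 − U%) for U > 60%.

t ≈ 14.5 years

Drainage path length: H_d = H = 5.4 m (single drainage).
U > 60%: T_v = 1.781 − 0.933·log₁₀(100 − 64) = 0.32897.
t = T_v·H_d²/c_v = 0.32897×5.4²/0.66 = 14.53 years.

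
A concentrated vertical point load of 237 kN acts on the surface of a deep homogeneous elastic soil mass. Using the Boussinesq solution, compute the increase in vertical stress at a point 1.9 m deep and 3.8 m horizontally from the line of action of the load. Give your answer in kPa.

Δσ_z ≈ 0.561 kPa

Boussinesq vertical stress below a point load on an elastic half-space:
Δσ_z = 3P/(2πz²) · [1 + (r/z)²]^(−5/2)
r/z = 3.8/1.9 = 2; [1+(r/z)²]^(−5/2) = 0.017889.
Δσ_z = 3×237/(2π×1.9²) × 0.017889 = 31.346 × 0.017889 = 0.5607 kPa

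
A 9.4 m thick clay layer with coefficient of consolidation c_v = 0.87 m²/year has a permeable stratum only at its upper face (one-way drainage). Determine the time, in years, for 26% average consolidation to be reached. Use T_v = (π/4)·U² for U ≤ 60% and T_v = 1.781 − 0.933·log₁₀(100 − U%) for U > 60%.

Drainage path length: H_d = H = 9.4 m (single drainage).
U ≤ 60%: T_v = (π/4)·U² = (π/4)×0.26² = 0.053093.
t = T_v·H_d²/c_v = 0.053093×9.4²/0.87 = 5.392 years.

t ≈ 5.39 years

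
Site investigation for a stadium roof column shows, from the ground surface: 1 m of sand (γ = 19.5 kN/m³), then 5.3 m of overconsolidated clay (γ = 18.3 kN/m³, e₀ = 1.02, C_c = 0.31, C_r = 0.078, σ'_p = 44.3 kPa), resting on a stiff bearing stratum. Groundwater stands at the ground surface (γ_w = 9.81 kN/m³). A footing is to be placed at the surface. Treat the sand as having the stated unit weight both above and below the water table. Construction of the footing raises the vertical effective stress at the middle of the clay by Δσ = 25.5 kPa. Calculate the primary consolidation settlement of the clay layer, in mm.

Mid-depth of clay below the ground surface: z = 1 + 5.3/2 = 3.65 m.
Total vertical stress at mid-clay: σ_v = 19.5×1 + 18.3×2.65 = 67.995 kPa.
Pore pressure: u = 9.81×(3.65 − 0) = 35.806 kPa.
Initial effective stress: σ'_0 = σ_v − u = 67.995 − 35.806 = 32.189 kPa.
Final effective stress: σ'_f = 32.189 + 25.5 = 57.689 kPa.
σ'_f = 57.689 > σ'_p = 44.3 kPa, so the stress path crosses the preconsolidation pressure — recompression up to σ'_p, then virgin compression beyond:
S_c = H/(1+e₀)·[C_r·log₁₀(σ'_p/σ'_0) + C_c·log₁₀(σ'_f/σ'_p)]
    = 5.3/2.02 × [0.078×log₁₀(44.3/32.189) + 0.31×log₁₀(57.689/44.3)]
    = 2.6238 × [0.010818 + 0.035554] = 0.1217 m

S_c ≈ 122 mm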